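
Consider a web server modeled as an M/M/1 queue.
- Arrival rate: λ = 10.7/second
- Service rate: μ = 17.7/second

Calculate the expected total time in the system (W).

First, compute utilization: ρ = λ/μ = 10.7/17.7 = 0.6045
For M/M/1: W = 1/(μ-λ)
W = 1/(17.7-10.7) = 1/7.00
W = 0.1429 seconds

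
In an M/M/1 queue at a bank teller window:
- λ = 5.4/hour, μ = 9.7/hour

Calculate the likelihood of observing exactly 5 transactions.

ρ = λ/μ = 5.4/9.7 = 0.5567
P(n) = (1-ρ)ρⁿ
P(5) = (1-0.5567) × 0.5567^5
P(5) = 0.4433 × 0.05347
P(5) = 0.02370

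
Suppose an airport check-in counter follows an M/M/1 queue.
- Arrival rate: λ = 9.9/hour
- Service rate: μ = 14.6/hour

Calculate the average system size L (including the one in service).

ρ = λ/μ = 9.9/14.6 = 0.6781
For M/M/1: L = λ/(μ-λ)
L = 9.9/(14.6-9.9) = 9.9/4.70
L = 2.1064 passengers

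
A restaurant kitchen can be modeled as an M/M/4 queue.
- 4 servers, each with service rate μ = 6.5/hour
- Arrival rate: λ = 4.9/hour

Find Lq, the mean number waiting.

Traffic intensity: ρ = λ/(cμ) = 4.9/(4×6.5) = 0.1885
Since ρ = 0.1885 < 1, system is stable.
Offered load a = λ/μ = cρ = 4.9/6.5 = 0.7538
P₀ = [ Σₙ₌₀^3 aⁿ/n! + a^4/(4!(1-ρ)) ]⁻¹
Σ = a^0/0! + a^1/1! + a^2/2! + a^3/3! = 1.0000 + 0.75385 + 0.28414 + 0.071400 = 2.1094
a^4/(4!(1-ρ)) = 0.3229/(24 × 0.8115) = 0.01658
P₀ = 1/(2.1094 + 0.01658) = 0.4704
Lq = P₀·a^4·ρ / (4!(1-ρ)²) = 0.4704 × 0.3229 × 0.1885 / (24 × 0.6586) = 0.001811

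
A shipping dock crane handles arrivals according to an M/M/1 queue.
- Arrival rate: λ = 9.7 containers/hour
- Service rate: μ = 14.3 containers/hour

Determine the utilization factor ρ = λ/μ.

Server utilization: ρ = λ/μ
ρ = 9.7/14.3 = 0.6783
The server is busy 67.83% of the time.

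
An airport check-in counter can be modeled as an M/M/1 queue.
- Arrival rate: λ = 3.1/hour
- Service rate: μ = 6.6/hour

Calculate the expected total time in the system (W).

First, compute utilization: ρ = λ/μ = 3.1/6.6 = 0.4697
For M/M/1: W = 1/(μ-λ)
W = 1/(6.6-3.1) = 1/3.50
W = 0.2857 hours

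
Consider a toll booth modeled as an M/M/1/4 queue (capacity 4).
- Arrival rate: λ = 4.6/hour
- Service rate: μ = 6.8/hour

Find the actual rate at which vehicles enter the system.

ρ = λ/μ = 4.6/6.8 = 0.67647
P₀ = (1-ρ)/(1-ρ^(K+1)) = (1-0.67647)/(1-0.67647^5) = 0.3235/0.8583 = 0.3769
P_K = P₀×ρ^K = 0.37692 × 0.67647^4 = 0.37692 × 0.20941 = 0.07893
λ_eff = λ(1-P_K) = 4.6 × (1 - 0.07893) = 4.6 × 0.92107 = 4.2369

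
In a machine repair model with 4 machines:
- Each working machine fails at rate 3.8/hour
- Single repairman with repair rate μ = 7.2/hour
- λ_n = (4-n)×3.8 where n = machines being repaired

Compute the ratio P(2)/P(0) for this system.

P(2)/P(0) = ∏_{i=0}^{2-1} λ_i/μ_{i+1}
= (4-0)×3.8/7.2 × (4-1)×3.8/7.2
= 3.3426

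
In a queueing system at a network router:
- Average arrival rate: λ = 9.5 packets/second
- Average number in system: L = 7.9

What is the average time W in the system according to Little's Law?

Little's Law: L = λW, so W = L/λ
W = 7.9/9.5 = 0.8316 seconds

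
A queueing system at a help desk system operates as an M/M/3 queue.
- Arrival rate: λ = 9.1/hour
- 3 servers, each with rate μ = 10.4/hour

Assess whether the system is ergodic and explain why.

Stability requires ρ = λ/(cμ) < 1
ρ = 9.1/(3 × 10.4) = 9.1/31.20 = 0.2917
Since 0.2917 < 1, the system is STABLE.
The servers are busy 29.17% of the time.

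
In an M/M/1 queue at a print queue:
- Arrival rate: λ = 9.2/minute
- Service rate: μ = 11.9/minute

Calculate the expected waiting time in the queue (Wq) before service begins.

First, compute utilization: ρ = λ/μ = 9.2/11.9 = 0.7731
For M/M/1: Wq = λ/(μ(μ-λ))
Wq = 9.2/(11.9 × (11.9-9.2))
Wq = 9.2/(11.9 × 2.70)
Wq = 0.2863 minutes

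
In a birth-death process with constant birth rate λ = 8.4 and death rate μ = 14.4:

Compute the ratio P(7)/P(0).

For constant rates: P(n)/P(0) = (λ/μ)^n
P(7)/P(0) = (8.4/14.4)^7 = 0.58333^7 = 0.02298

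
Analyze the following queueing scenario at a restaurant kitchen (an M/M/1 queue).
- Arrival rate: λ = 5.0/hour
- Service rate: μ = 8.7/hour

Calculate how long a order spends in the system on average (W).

First, compute utilization: ρ = λ/μ = 5.0/8.7 = 0.5747
For M/M/1: W = 1/(μ-λ)
W = 1/(8.7-5.0) = 1/3.70
W = 0.2703 hours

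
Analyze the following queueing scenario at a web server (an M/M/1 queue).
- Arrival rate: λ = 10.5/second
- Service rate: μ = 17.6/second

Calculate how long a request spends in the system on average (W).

First, compute utilization: ρ = λ/μ = 10.5/17.6 = 0.5966
For M/M/1: W = 1/(μ-λ)
W = 1/(17.6-10.5) = 1/7.10
W = 0.1408 seconds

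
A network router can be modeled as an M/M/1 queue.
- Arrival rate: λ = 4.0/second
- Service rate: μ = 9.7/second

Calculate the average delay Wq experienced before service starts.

First, compute utilization: ρ = λ/μ = 4.0/9.7 = 0.4124
For M/M/1: Wq = λ/(μ(μ-λ))
Wq = 4.0/(9.7 × (9.7-4.0))
Wq = 4.0/(9.7 × 5.70)
Wq = 0.07235 seconds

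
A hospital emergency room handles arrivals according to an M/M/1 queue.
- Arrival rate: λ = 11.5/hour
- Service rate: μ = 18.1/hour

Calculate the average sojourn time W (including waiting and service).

First, compute utilization: ρ = λ/μ = 11.5/18.1 = 0.6354
For M/M/1: W = 1/(μ-λ)
W = 1/(18.1-11.5) = 1/6.60
W = 0.1515 hours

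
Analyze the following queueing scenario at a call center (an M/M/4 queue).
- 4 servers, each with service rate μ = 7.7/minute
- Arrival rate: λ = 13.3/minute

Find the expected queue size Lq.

Traffic intensity: ρ = λ/(cμ) = 13.3/(4×7.7) = 0.4318
Since ρ = 0.4318 < 1, system is stable.
Offered load a = λ/μ = cρ = 13.3/7.7 = 1.7273
P₀ = [ Σₙ₌₀^3 aⁿ/n! + a^4/(4!(1-ρ)) ]⁻¹
Σ = a^0/0! + a^1/1! + a^2/2! + a^3/3! = 1.0000 + 1.7273 + 1.4917 + 0.8589 = 5.0779
a^4/(4!(1-ρ)) = 8.9011/(24 × 0.5682) = 0.6527
P₀ = 1/(5.0779 + 0.6527) = 0.1745
Lq = P₀·a^4·ρ / (4!(1-ρ)²) = 0.1745 × 8.9011 × 0.4318 / (24 × 0.3228) = 0.08657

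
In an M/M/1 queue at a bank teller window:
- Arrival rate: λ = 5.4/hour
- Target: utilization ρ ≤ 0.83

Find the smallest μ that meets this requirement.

ρ = λ/μ, so μ = λ/ρ
μ ≥ 5.4/0.83 = 6.5060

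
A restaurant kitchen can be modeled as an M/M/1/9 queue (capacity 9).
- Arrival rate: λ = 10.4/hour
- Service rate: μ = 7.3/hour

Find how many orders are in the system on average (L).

ρ = λ/μ = 10.4/7.3 = 1.42466
P₀ = (1-ρ)/(1-ρ^(K+1)) = (1-1.42466)/(1-1.42466^10) = -0.4247/-33.4439 = 0.01270
P_K = P₀×ρ^K = 0.01270 × 1.42466^9 = 0.01270 × 24.1769 = 0.3070
L = ρ[1 - (K+1)ρ^K + Kρ^(K+1)] / [(1-ρ)(1-ρ^(K+1))]
L = 1.42466 × (1 - 10×24.1769 + 9×34.4439) / ((1 - 1.42466) × (1 - 34.4439)) = 6.9442 orders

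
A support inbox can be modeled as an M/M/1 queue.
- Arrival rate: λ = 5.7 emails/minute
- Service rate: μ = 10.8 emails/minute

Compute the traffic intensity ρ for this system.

Server utilization: ρ = λ/μ
ρ = 5.7/10.8 = 0.5278
The server is busy 52.78% of the time.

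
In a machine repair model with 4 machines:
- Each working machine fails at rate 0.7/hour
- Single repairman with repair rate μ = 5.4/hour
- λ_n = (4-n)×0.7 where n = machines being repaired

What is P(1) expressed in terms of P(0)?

P(1)/P(0) = ∏_{i=0}^{1-1} λ_i/μ_{i+1}
= (4-0)×0.7/5.4
= 0.5185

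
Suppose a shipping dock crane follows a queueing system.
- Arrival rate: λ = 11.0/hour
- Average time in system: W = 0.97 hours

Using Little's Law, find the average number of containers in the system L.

Little's Law: L = λW
L = 11.0 × 0.97 = 10.6700 containers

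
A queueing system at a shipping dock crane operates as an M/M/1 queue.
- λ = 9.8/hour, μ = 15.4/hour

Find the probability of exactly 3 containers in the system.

ρ = λ/μ = 9.8/15.4 = 0.63636
P(n) = (1-ρ)ρⁿ
P(3) = (1-0.63636) × 0.63636^3
P(3) = 0.36364 × 0.25770
P(3) = 0.09371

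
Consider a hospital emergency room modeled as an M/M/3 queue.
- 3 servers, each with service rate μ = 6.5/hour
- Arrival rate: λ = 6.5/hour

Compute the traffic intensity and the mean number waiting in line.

Traffic intensity: ρ = λ/(cμ) = 6.5/(3×6.5) = 0.3333
Since ρ = 0.3333 < 1, system is stable.
Offered load a = λ/μ = cρ = 6.5/6.5 = 1.0000
P₀ = [ Σₙ₌₀^2 aⁿ/n! + a^3/(3!(1-ρ)) ]⁻¹
Σ = a^0/0! + a^1/1! + a^2/2! = 1.0000 + 1.0000 + 0.5000 = 2.5000
a^3/(3!(1-ρ)) = 1.0000/(6 × 0.6667) = 0.2500
P₀ = 1/(2.5000 + 0.2500) = 0.3636
Lq = P₀·a^3·ρ / (3!(1-ρ)²) = 0.3636 × 1.0000 × 0.3333 / (6 × 0.4444) = 0.04545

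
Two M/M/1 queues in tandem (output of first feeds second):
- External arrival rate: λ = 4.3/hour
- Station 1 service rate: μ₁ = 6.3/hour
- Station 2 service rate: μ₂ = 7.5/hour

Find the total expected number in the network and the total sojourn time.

By Jackson's theorem, each station behaves as independent M/M/1.
Station 1: ρ₁ = 4.3/6.3 = 0.6825, L₁ = ρ₁/(1-ρ₁) = λ/(μ₁-λ) = 4.3/2.00 = 2.1500
Station 2: ρ₂ = 4.3/7.5 = 0.5733, L₂ = ρ₂/(1-ρ₂) = λ/(μ₂-λ) = 4.3/3.20 = 1.3438
Total: L = L₁ + L₂ = 2.1500 + 1.3438 = 3.4938
W = L/λ = 3.4938/4.3 = 0.8125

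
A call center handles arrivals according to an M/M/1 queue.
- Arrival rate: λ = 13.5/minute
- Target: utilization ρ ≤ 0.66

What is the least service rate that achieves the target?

ρ = λ/μ, so μ = λ/ρ
μ ≥ 13.5/0.66 = 20.4545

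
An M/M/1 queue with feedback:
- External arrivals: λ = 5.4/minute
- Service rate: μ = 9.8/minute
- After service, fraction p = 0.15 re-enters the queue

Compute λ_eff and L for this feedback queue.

Effective arrival rate: λ_eff = λ/(1-p) = 5.4/(1-0.15) = 5.4/0.85 = 6.3529
ρ = λ_eff/μ = 6.3529/9.8 = 0.64826
L = ρ/(1-ρ) = 0.64826/(1-0.64826) = 1.8430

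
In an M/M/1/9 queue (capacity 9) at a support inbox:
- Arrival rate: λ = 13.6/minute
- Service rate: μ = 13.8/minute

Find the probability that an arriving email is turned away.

ρ = λ/μ = 13.6/13.8 = 0.98551
P₀ = (1-ρ)/(1-ρ^(K+1)) = (1-0.98551)/(1-0.98551^10) = 0.01449/0.1358 = 0.1067
P_K = P₀×ρ^K = 0.10669 × 0.98551^9 = 0.10669 × 0.87690 = 0.09356
Blocking probability = 9.36%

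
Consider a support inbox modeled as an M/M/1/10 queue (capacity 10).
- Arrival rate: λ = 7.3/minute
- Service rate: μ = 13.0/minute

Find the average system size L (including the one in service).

ρ = λ/μ = 7.3/13.0 = 0.56154
P₀ = (1-ρ)/(1-ρ^(K+1)) = (1-0.56154)/(1-0.56154^11) = 0.43846/0.99825 = 0.4392
P_K = P₀×ρ^K = 0.4392 × 0.56154^10 = 0.4392 × 0.003118 = 0.001369
L = ρ[1 - (K+1)ρ^K + Kρ^(K+1)] / [(1-ρ)(1-ρ^(K+1))]
L = 0.56154 × (1 - 11×0.003118 + 10×0.001751) / ((1 - 0.56154) × (1 - 0.001751)) = 1.2614 emails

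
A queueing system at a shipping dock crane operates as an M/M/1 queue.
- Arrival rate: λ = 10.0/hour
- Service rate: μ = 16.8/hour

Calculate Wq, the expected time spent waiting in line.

First, compute utilization: ρ = λ/μ = 10.0/16.8 = 0.5952
For M/M/1: Wq = λ/(μ(μ-λ))
Wq = 10.0/(16.8 × (16.8-10.0))
Wq = 10.0/(16.8 × 6.80)
Wq = 0.08754 hours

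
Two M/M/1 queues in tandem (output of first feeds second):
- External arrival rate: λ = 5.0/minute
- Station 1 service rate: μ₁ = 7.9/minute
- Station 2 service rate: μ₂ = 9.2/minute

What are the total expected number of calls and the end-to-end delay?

By Jackson's theorem, each station behaves as independent M/M/1.
Station 1: ρ₁ = 5.0/7.9 = 0.6329, L₁ = ρ₁/(1-ρ₁) = λ/(μ₁-λ) = 5.0/2.90 = 1.7241
Station 2: ρ₂ = 5.0/9.2 = 0.5435, L₂ = ρ₂/(1-ρ₂) = λ/(μ₂-λ) = 5.0/4.20 = 1.1905
Total: L = L₁ + L₂ = 1.7241 + 1.1905 = 2.9146
W = L/λ = 2.9146/5.0 = 0.5829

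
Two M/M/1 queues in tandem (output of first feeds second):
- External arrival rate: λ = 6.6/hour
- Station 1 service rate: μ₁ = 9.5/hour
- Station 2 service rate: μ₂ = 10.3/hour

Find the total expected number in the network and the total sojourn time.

By Jackson's theorem, each station behaves as independent M/M/1.
Station 1: ρ₁ = 6.6/9.5 = 0.6947, L₁ = ρ₁/(1-ρ₁) = λ/(μ₁-λ) = 6.6/2.90 = 2.27586
Station 2: ρ₂ = 6.6/10.3 = 0.6408, L₂ = ρ₂/(1-ρ₂) = λ/(μ₂-λ) = 6.6/3.70 = 1.78378
Total: L = L₁ + L₂ = 2.27586 + 1.78378 = 4.0596
W = L/λ = 4.0596/6.6 = 0.6151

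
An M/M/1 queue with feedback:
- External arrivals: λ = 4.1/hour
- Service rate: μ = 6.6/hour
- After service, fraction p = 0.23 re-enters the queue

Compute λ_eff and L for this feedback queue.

Effective arrival rate: λ_eff = λ/(1-p) = 4.1/(1-0.23) = 4.1/0.77 = 5.3247
ρ = λ_eff/μ = 5.3247/6.6 = 0.80677
L = ρ/(1-ρ) = 0.80677/(1-0.80677) = 4.1752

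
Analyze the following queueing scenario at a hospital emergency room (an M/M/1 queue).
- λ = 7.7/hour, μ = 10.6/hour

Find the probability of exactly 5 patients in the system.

ρ = λ/μ = 7.7/10.6 = 0.72642
P(n) = (1-ρ)ρⁿ
P(5) = (1-0.72642) × 0.72642^5
P(5) = 0.27358 × 0.20227
P(5) = 0.05534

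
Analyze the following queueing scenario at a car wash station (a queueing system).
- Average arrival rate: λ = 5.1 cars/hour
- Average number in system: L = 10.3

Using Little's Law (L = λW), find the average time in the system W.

Little's Law: L = λW, so W = L/λ
W = 10.3/5.1 = 2.0196 hours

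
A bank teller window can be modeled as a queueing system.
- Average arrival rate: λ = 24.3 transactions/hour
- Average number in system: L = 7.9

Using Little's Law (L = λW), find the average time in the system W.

Little's Law: L = λW, so W = L/λ
W = 7.9/24.3 = 0.3251 hours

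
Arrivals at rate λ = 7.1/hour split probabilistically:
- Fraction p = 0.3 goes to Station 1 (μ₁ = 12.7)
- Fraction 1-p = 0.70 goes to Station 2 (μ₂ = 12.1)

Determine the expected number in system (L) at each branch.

Effective rates: λ₁ = 7.1×0.3 = 2.13, λ₂ = 7.1×0.70 = 4.97
Station 1: ρ₁ = 2.13/12.7 = 0.1677, L₁ = ρ₁/(1-ρ₁) = 0.1677/(1-0.1677) = 0.2015
Station 2: ρ₂ = 4.97/12.1 = 0.410744, L₂ = ρ₂/(1-ρ₂) = 0.410744/(1-0.410744) = 0.6971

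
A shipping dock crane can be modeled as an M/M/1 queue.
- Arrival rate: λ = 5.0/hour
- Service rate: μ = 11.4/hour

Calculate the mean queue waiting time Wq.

First, compute utilization: ρ = λ/μ = 5.0/11.4 = 0.4386
For M/M/1: Wq = λ/(μ(μ-λ))
Wq = 5.0/(11.4 × (11.4-5.0))
Wq = 5.0/(11.4 × 6.40)
Wq = 0.06853 hours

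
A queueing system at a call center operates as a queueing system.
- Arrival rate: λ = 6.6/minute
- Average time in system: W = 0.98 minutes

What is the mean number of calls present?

Little's Law: L = λW
L = 6.6 × 0.98 = 6.4680 calls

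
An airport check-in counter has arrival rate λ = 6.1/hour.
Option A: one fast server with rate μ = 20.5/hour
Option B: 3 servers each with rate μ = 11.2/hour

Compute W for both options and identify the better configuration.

Option A: single server μ = 20.5 (M/M/1)
  ρ_A = 6.1/20.5 = 0.2976
  W_A = 1/(μ-λ) = 1/(20.5-6.1) = 1/14.40 = 0.06944

Option B: 3 servers μ = 11.2 (M/M/3)
  ρ_B = λ/(cμ) = 6.1/(3×11.2) = 0.1815
  Offered load a = λ/μ = cρ = 6.1/11.2 = 0.5446
  P₀ = [ Σₙ₌₀^2 aⁿ/n! + a^3/(3!(1-ρ)) ]⁻¹
  Σ = a^0/0! + a^1/1! + a^2/2! = 1.0000 + 0.54464 + 0.14832 = 1.6930
  a^3/(3!(1-ρ)) = 0.16156/(6 × 0.81845) = 0.03290
  P₀ = 1/(1.6930 + 0.03290) = 0.5794
  Lq = P₀·a^3·ρ / (3!(1-ρ)²) = 0.5794 × 0.1616 × 0.1815 / (6 × 0.6699) = 0.004228
  Wq_B = Lq/λ = 0.0042285/6.1 = 0.0006932
  W_B = Wq_B + 1/μ = 0.0006932 + 0.08929 = 0.08998

Since W_A = 0.06944 < W_B = 0.08998, Option A (single fast server) has the shorter time in system.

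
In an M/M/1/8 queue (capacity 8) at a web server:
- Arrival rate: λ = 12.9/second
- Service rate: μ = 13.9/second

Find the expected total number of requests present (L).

ρ = λ/μ = 12.9/13.9 = 0.92806
P₀ = (1-ρ)/(1-ρ^(K+1)) = (1-0.92806)/(1-0.92806^9) = 0.07194/0.4893 = 0.1470
P_K = P₀×ρ^K = 0.14703 × 0.92806^8 = 0.14703 × 0.55031 = 0.08091
L = ρ[1 - (K+1)ρ^K + Kρ^(K+1)] / [(1-ρ)(1-ρ^(K+1))]
L = 0.92806 × (1 - 9×0.5503113 + 8×0.5107219) / ((1 - 0.92806) × (1 - 0.5107219)) = 3.5060 requests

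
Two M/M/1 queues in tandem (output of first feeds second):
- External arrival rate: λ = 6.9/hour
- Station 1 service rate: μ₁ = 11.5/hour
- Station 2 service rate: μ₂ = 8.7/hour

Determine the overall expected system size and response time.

By Jackson's theorem, each station behaves as independent M/M/1.
Station 1: ρ₁ = 6.9/11.5 = 0.6000, L₁ = ρ₁/(1-ρ₁) = λ/(μ₁-λ) = 6.9/4.60 = 1.5000
Station 2: ρ₂ = 6.9/8.7 = 0.7931, L₂ = ρ₂/(1-ρ₂) = λ/(μ₂-λ) = 6.9/1.80 = 3.8333
Total: L = L₁ + L₂ = 1.5000 + 3.8333 = 5.3333
W = L/λ = 5.3333/6.9 = 0.7729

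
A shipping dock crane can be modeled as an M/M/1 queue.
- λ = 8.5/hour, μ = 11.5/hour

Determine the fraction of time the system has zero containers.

ρ = λ/μ = 8.5/11.5 = 0.7391
P(0) = 1 - ρ = 1 - 0.7391 = 0.2609
The server is idle 26.09% of the time.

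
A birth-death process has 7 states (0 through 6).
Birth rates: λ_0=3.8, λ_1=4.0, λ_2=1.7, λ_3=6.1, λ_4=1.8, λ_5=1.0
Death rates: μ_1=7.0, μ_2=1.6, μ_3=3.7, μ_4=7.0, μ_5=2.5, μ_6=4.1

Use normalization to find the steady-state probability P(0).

Ratios P(n)/P(0) = (λ₀···λₙ₋₁)/(μ₁···μₙ):
P(1)/P(0) = (3.8)/(7.0) = 0.5429
P(2)/P(0) = (3.8×4.0)/(7.0×1.6) = 1.3571
P(3)/P(0) = (3.8×4.0×1.7)/(7.0×1.6×3.7) = 0.6236
P(4)/P(0) = (3.8×4.0×1.7×6.1)/(7.0×1.6×3.7×7.0) = 0.5434
P(5)/P(0) = (3.8×4.0×1.7×6.1×1.8)/(7.0×1.6×3.7×7.0×2.5) = 0.3912
P(6)/P(0) = (3.8×4.0×1.7×6.1×1.8×1.0)/(7.0×1.6×3.7×7.0×2.5×4.1) = 0.09542

Normalization: ∑ P(n) = 1
P(0) × (1.0000 + 0.5429 + 1.3571 + 0.6236 + 0.5434 + 0.3912 + 0.09542) = 1
P(0) × 4.5536 = 1
P(0) = 1/4.5536 = 0.2196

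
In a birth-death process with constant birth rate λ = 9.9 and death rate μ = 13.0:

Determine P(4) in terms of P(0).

For constant rates: P(n)/P(0) = (λ/μ)^n
P(4)/P(0) = (9.9/13.0)^4 = 0.7615^4 = 0.3363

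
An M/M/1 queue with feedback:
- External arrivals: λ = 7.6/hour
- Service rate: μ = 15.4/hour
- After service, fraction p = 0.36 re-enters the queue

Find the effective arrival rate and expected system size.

Effective arrival rate: λ_eff = λ/(1-p) = 7.6/(1-0.36) = 7.6/0.64 = 11.8750
ρ = λ_eff/μ = 11.8750/15.4 = 0.771104
L = ρ/(1-ρ) = 0.771104/(1-0.771104) = 3.3688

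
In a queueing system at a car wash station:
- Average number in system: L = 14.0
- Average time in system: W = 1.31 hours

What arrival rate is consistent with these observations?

Little's Law: L = λW, so λ = L/W
λ = 14.0/1.31 = 10.6870 cars/hour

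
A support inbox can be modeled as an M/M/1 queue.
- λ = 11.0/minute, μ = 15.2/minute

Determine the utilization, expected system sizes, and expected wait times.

Step 1: ρ = λ/μ = 11.0/15.2 = 0.7237
Step 2: L = λ/(μ-λ) = 11.0/4.20 = 2.6190
Step 3: Lq = λ²/(μ(μ-λ)) = 121.00/(15.2×4.20) = 1.8954
Step 4: W = 1/(μ-λ) = 1/4.20 = 0.238095
Step 5: Wq = λ/(μ(μ-λ)) = 11.0/(15.2×4.20) = 0.1723
Step 6: P(0) = 1-ρ = 0.2763
Verify: L = λW = 11.0×0.238095 = 2.6190 ✔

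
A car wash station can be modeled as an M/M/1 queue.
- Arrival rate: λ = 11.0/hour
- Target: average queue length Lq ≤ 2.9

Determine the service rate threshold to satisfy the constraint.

For M/M/1: Lq = λ²/(μ(μ-λ))
Need Lq ≤ 2.9, i.e. μ(μ-λ) ≥ λ²/2.9
μ² - 11.0μ - 121.00/2.9 ≥ 0  →  μ² - 11.0μ - 41.72414 ≥ 0
Quadratic formula (positive root): μ = [λ + √(λ² + 4×41.72414)]/2
Discriminant: 121.00 + 4×41.72414 = 287.8966, √287.8966 = 16.9675
μ ≥ (11.0 + 16.9675)/2 = 13.9838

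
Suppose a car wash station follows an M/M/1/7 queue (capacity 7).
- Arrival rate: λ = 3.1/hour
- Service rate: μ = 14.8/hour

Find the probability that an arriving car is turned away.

ρ = λ/μ = 3.1/14.8 = 0.20946
P₀ = (1-ρ)/(1-ρ^(K+1)) = (1-0.20946)/(1-0.20946^8) = 0.7905/1.0000 = 0.7905
P_K = P₀×ρ^K = 0.7905 × 0.20946^7 = 0.7905 × 0.00001769 = 0.00001398
Blocking probability = 0.001398%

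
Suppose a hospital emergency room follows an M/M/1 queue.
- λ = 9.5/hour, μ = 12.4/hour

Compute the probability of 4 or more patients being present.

ρ = λ/μ = 9.5/12.4 = 0.7661
P(N ≥ n) = ρⁿ
P(N ≥ 4) = 0.7661^4
P(N ≥ 4) = 0.3445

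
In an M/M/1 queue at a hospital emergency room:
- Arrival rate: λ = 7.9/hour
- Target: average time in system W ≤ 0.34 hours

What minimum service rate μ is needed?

For M/M/1: W = 1/(μ-λ)
Need W ≤ 0.34, so 1/(μ-λ) ≤ 0.34
μ - λ ≥ 1/0.34 = 2.9412
μ ≥ 7.9 + 2.9412 = 10.8412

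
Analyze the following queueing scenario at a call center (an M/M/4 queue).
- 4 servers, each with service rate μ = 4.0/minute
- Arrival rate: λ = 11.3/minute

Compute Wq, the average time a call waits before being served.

Traffic intensity: ρ = λ/(cμ) = 11.3/(4×4.0) = 0.7063
Since ρ = 0.7063 < 1, system is stable.
Offered load a = λ/μ = cρ = 11.3/4.0 = 2.8250
P₀ = [ Σₙ₌₀^3 aⁿ/n! + a^4/(4!(1-ρ)) ]⁻¹
Σ = a^0/0! + a^1/1! + a^2/2! + a^3/3! = 1.00000 + 2.82500 + 3.99031 + 3.75754 = 11.5729
a^4/(4!(1-ρ)) = 63.6904/(24 × 0.29375) = 9.0341
P₀ = 1/(11.5729 + 9.0341) = 0.04853
Lq = P₀·a^4·ρ / (4!(1-ρ)²) = 0.048527 × 63.6904 × 0.70625 / (24 × 0.086289) = 1.0540
Wq = Lq/λ = 1.05403/11.3 = 0.09328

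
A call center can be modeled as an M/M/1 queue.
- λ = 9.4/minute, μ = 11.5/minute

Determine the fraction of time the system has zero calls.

ρ = λ/μ = 9.4/11.5 = 0.8174
P(0) = 1 - ρ = 1 - 0.8174 = 0.1826
The server is idle 18.26% of the time.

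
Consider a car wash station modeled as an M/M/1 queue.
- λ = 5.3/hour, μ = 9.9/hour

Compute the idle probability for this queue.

ρ = λ/μ = 5.3/9.9 = 0.5354
P(0) = 1 - ρ = 1 - 0.5354 = 0.4646
The server is idle 46.46% of the time.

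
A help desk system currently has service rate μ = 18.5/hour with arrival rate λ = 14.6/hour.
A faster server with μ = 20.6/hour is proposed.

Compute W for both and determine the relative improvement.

System 1: ρ₁ = 14.6/18.5 = 0.7892, W₁ = 1/(18.5-14.6) = 0.25641
System 2: ρ₂ = 14.6/20.6 = 0.7087, W₂ = 1/(20.6-14.6) = 0.16667
Improvement: (W₁-W₂)/W₁ = (0.25641-0.16667)/0.25641 = 35.00%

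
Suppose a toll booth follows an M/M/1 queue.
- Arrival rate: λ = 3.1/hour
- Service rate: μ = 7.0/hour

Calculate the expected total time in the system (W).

First, compute utilization: ρ = λ/μ = 3.1/7.0 = 0.4429
For M/M/1: W = 1/(μ-λ)
W = 1/(7.0-3.1) = 1/3.90
W = 0.2564 hours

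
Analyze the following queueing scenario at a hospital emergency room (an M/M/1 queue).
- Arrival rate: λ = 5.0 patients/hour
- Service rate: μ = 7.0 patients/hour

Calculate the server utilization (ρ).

Server utilization: ρ = λ/μ
ρ = 5.0/7.0 = 0.7143
The server is busy 71.43% of the time.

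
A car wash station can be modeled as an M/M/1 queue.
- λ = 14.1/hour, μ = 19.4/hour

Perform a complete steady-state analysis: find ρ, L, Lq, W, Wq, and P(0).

Step 1: ρ = λ/μ = 14.1/19.4 = 0.7268
Step 2: L = λ/(μ-λ) = 14.1/5.30 = 2.6604
Step 3: Lq = λ²/(μ(μ-λ)) = 198.81/(19.4×5.30) = 1.9336
Step 4: W = 1/(μ-λ) = 1/5.30 = 0.18868
Step 5: Wq = λ/(μ(μ-λ)) = 14.1/(19.4×5.30) = 0.1371
Step 6: P(0) = 1-ρ = 0.2732
Verify: L = λW = 14.1×0.18868 = 2.6604 ✔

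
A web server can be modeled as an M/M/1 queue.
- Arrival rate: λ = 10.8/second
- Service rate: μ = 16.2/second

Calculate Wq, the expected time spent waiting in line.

First, compute utilization: ρ = λ/μ = 10.8/16.2 = 0.6667
For M/M/1: Wq = λ/(μ(μ-λ))
Wq = 10.8/(16.2 × (16.2-10.8))
Wq = 10.8/(16.2 × 5.40)
Wq = 0.1235 seconds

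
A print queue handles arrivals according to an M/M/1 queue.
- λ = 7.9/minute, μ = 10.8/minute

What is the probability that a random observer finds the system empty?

ρ = λ/μ = 7.9/10.8 = 0.7315
P(0) = 1 - ρ = 1 - 0.7315 = 0.2685
The server is idle 26.85% of the time.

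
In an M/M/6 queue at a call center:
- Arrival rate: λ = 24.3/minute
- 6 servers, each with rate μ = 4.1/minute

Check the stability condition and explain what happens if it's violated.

Stability requires ρ = λ/(cμ) < 1
ρ = 24.3/(6 × 4.1) = 24.3/24.60 = 0.9878
Since 0.9878 < 1, the system is STABLE.
The servers are busy 98.78% of the time.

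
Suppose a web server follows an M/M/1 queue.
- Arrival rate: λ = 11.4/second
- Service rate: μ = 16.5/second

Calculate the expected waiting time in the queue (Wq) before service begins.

First, compute utilization: ρ = λ/μ = 11.4/16.5 = 0.6909
For M/M/1: Wq = λ/(μ(μ-λ))
Wq = 11.4/(16.5 × (16.5-11.4))
Wq = 11.4/(16.5 × 5.10)
Wq = 0.1355 seconds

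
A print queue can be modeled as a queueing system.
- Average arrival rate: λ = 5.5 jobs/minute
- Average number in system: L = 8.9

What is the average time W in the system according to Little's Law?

Little's Law: L = λW, so W = L/λ
W = 8.9/5.5 = 1.6182 minutes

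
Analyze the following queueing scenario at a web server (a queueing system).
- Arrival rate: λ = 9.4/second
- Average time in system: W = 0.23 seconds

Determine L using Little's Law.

Little's Law: L = λW
L = 9.4 × 0.23 = 2.1620 requests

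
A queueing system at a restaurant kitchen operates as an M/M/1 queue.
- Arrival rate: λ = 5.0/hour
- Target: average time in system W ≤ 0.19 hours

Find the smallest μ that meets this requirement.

For M/M/1: W = 1/(μ-λ)
Need W ≤ 0.19, so 1/(μ-λ) ≤ 0.19
μ - λ ≥ 1/0.19 = 5.2632
μ ≥ 5.0 + 5.2632 = 10.2632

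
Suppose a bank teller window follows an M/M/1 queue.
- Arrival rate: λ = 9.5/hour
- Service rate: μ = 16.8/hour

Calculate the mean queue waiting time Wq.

First, compute utilization: ρ = λ/μ = 9.5/16.8 = 0.5655
For M/M/1: Wq = λ/(μ(μ-λ))
Wq = 9.5/(16.8 × (16.8-9.5))
Wq = 9.5/(16.8 × 7.30)
Wq = 0.07746 hours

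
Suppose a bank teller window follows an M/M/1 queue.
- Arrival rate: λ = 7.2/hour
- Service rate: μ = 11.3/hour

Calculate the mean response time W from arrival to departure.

First, compute utilization: ρ = λ/μ = 7.2/11.3 = 0.6372
For M/M/1: W = 1/(μ-λ)
W = 1/(11.3-7.2) = 1/4.10
W = 0.2439 hours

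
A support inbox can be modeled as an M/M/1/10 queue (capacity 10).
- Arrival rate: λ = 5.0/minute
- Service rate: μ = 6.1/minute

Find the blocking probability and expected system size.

ρ = λ/μ = 5.0/6.1 = 0.81967
P₀ = (1-ρ)/(1-ρ^(K+1)) = (1-0.81967)/(1-0.81967^11) = 0.1803/0.8878 = 0.2031
P_K = P₀×ρ^K = 0.20312 × 0.81967^10 = 0.20312 × 0.13690 = 0.02781
Blocking probability P_10 = 0.02781 (2.78%)
L = ρ[1 - (K+1)ρ^K + Kρ^(K+1)] / [(1-ρ)(1-ρ^(K+1))]
L = 0.81967 × (1 - 11×0.1368959 + 10×0.1122095) / ((1 - 0.81967) × (1 - 0.1122095)) = 3.1551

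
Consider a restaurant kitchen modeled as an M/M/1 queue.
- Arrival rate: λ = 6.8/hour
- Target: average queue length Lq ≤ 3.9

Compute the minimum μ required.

For M/M/1: Lq = λ²/(μ(μ-λ))
Need Lq ≤ 3.9, i.e. μ(μ-λ) ≥ λ²/3.9
μ² - 6.8μ - 46.24/3.9 ≥ 0  →  μ² - 6.8μ - 11.8564 ≥ 0
Quadratic formula (positive root): μ = [λ + √(λ² + 4×11.8564)]/2
Discriminant: 46.24 + 4×11.8564 = 93.6656, √93.6656 = 9.6781
μ ≥ (6.8 + 9.6781)/2 = 8.2391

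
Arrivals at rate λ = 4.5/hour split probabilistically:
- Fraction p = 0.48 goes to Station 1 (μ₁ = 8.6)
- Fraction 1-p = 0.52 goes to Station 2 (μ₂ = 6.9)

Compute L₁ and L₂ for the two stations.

Effective rates: λ₁ = 4.5×0.48 = 2.16, λ₂ = 4.5×0.52 = 2.34
Station 1: ρ₁ = 2.16/8.6 = 0.25116, L₁ = ρ₁/(1-ρ₁) = 0.25116/(1-0.25116) = 0.3354
Station 2: ρ₂ = 2.34/6.9 = 0.33913, L₂ = ρ₂/(1-ρ₂) = 0.33913/(1-0.33913) = 0.5132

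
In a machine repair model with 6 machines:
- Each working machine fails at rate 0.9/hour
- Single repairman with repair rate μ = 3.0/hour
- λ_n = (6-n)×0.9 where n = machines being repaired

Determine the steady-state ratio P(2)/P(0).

P(2)/P(0) = ∏_{i=0}^{2-1} λ_i/μ_{i+1}
= (6-0)×0.9/3.0 × (6-1)×0.9/3.0
= 2.7000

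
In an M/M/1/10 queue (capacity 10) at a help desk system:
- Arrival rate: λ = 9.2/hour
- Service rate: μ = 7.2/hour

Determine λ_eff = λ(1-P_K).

ρ = λ/μ = 9.2/7.2 = 1.27778
P₀ = (1-ρ)/(1-ρ^(K+1)) = (1-1.27778)/(1-1.27778^11) = -0.2778/-13.8258 = 0.02009
P_K = P₀×ρ^K = 0.02009 × 1.27778^10 = 0.02009 × 11.6027 = 0.2331
λ_eff = λ(1-P_K) = 9.2 × (1 - 0.23312) = 9.2 × 0.76688 = 7.0553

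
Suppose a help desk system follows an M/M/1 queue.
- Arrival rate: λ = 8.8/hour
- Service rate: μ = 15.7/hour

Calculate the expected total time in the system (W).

First, compute utilization: ρ = λ/μ = 8.8/15.7 = 0.5605
For M/M/1: W = 1/(μ-λ)
W = 1/(15.7-8.8) = 1/6.90
W = 0.1449 hours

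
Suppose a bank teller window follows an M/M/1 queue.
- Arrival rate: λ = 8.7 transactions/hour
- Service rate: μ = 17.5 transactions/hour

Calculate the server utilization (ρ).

Server utilization: ρ = λ/μ
ρ = 8.7/17.5 = 0.4971
The server is busy 49.71% of the time.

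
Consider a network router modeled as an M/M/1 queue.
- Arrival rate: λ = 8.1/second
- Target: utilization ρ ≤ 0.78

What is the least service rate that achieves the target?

ρ = λ/μ, so μ = λ/ρ
μ ≥ 8.1/0.78 = 10.3846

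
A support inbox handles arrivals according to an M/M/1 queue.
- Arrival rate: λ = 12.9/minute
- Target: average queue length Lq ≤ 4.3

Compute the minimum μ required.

For M/M/1: Lq = λ²/(μ(μ-λ))
Need Lq ≤ 4.3, i.e. μ(μ-λ) ≥ λ²/4.3
μ² - 12.9μ - 166.41/4.3 ≥ 0  →  μ² - 12.9μ - 38.7000 ≥ 0
Quadratic formula (positive root): μ = [λ + √(λ² + 4×38.7000)]/2
Discriminant: 166.41 + 4×38.7000 = 321.2100, √321.2100 = 17.92233
μ ≥ (12.9 + 17.92233)/2 = 15.4112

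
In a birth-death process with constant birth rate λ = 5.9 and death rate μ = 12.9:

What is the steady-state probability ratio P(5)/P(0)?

For constant rates: P(n)/P(0) = (λ/μ)^n
P(5)/P(0) = (5.9/12.9)^5 = 0.45736^5 = 0.02001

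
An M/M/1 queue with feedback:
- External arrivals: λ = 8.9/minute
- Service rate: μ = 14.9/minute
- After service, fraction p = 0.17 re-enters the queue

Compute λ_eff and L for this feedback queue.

Effective arrival rate: λ_eff = λ/(1-p) = 8.9/(1-0.17) = 8.9/0.83 = 10.7229
ρ = λ_eff/μ = 10.7229/14.9 = 0.71966
L = ρ/(1-ρ) = 0.71966/(1-0.71966) = 2.5671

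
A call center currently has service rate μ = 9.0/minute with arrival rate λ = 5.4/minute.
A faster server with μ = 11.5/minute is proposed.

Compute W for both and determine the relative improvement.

System 1: ρ₁ = 5.4/9.0 = 0.6000, W₁ = 1/(9.0-5.4) = 0.277778
System 2: ρ₂ = 5.4/11.5 = 0.4696, W₂ = 1/(11.5-5.4) = 0.163934
Improvement: (W₁-W₂)/W₁ = (0.277778-0.163934)/0.277778 = 40.98%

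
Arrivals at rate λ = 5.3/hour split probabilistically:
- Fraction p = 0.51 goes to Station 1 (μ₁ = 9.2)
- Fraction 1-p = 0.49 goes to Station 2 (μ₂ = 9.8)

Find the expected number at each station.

Effective rates: λ₁ = 5.3×0.51 = 2.703, λ₂ = 5.3×0.49 = 2.597
Station 1: ρ₁ = 2.703/9.2 = 0.2938, L₁ = ρ₁/(1-ρ₁) = 0.2938/(1-0.2938) = 0.4160
Station 2: ρ₂ = 2.597/9.8 = 0.2650, L₂ = ρ₂/(1-ρ₂) = 0.2650/(1-0.2650) = 0.3605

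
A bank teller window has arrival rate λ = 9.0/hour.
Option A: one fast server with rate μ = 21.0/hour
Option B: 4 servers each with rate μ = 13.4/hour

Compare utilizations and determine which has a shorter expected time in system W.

Option A: single server μ = 21.0 (M/M/1)
  ρ_A = 9.0/21.0 = 0.4286
  W_A = 1/(μ-λ) = 1/(21.0-9.0) = 1/12.00 = 0.08333

Option B: 4 servers μ = 13.4 (M/M/4)
  ρ_B = λ/(cμ) = 9.0/(4×13.4) = 0.1679
  Offered load a = λ/μ = cρ = 9.0/13.4 = 0.6716
  P₀ = [ Σₙ₌₀^3 aⁿ/n! + a^4/(4!(1-ρ)) ]⁻¹
  Σ = a^0/0! + a^1/1! + a^2/2! + a^3/3! = 1.0000 + 0.6716 + 0.2256 + 0.05050 = 1.9477
  a^4/(4!(1-ρ)) = 0.2035/(24 × 0.8321) = 0.01019
  P₀ = 1/(1.9477 + 0.01019) = 0.5108
  Lq = P₀·a^4·ρ / (4!(1-ρ)²) = 0.5108 × 0.2035 × 0.1679 / (24 × 0.6924) = 0.001050
  Wq_B = Lq/λ = 0.0010502/9.0 = 0.00011669
  W_B = Wq_B + 1/μ = 0.00011669 + 0.074627 = 0.07474

Since W_B = 0.07474 < W_A = 0.08333, Option B (multiple servers) has the shorter time in system.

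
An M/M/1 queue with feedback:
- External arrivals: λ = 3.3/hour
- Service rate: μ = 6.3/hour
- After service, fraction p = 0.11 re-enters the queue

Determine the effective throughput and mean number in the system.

Effective arrival rate: λ_eff = λ/(1-p) = 3.3/(1-0.11) = 3.3/0.89 = 3.70787
ρ = λ_eff/μ = 3.70787/6.3 = 0.58855
L = ρ/(1-ρ) = 0.58855/(1-0.58855) = 1.4304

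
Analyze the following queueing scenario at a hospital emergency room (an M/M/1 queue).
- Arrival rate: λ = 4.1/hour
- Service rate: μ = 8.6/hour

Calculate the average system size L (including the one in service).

ρ = λ/μ = 4.1/8.6 = 0.4767
For M/M/1: L = λ/(μ-λ)
L = 4.1/(8.6-4.1) = 4.1/4.50
L = 0.9111 patients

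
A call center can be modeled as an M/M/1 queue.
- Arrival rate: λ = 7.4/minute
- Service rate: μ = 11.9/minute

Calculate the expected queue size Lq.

ρ = λ/μ = 7.4/11.9 = 0.6218
For M/M/1: Lq = λ²/(μ(μ-λ))
Lq = 54.76/(11.9 × 4.50)
Lq = 1.0226 calls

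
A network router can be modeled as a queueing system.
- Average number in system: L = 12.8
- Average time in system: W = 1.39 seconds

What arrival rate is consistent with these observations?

Little's Law: L = λW, so λ = L/W
λ = 12.8/1.39 = 9.2086 packets/second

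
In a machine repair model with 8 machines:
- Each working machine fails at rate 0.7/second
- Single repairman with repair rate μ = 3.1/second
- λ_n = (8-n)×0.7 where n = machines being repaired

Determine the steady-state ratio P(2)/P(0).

P(2)/P(0) = ∏_{i=0}^{2-1} λ_i/μ_{i+1}
= (8-0)×0.7/3.1 × (8-1)×0.7/3.1
= 2.8554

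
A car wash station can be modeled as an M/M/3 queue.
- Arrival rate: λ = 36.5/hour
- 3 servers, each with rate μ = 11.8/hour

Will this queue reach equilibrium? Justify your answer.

Stability requires ρ = λ/(cμ) < 1
ρ = 36.5/(3 × 11.8) = 36.5/35.40 = 1.0311
Since 1.0311 ≥ 1, the system is UNSTABLE.
Need c > λ/μ = 36.5/11.8 = 3.09.
Minimum servers needed: c = 4.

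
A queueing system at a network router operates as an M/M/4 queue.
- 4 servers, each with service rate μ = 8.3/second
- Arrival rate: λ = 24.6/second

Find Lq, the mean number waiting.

Traffic intensity: ρ = λ/(cμ) = 24.6/(4×8.3) = 0.7410
Since ρ = 0.7410 < 1, system is stable.
Offered load a = λ/μ = cρ = 24.6/8.3 = 2.9639
P₀ = [ Σₙ₌₀^3 aⁿ/n! + a^4/(4!(1-ρ)) ]⁻¹
Σ = a^0/0! + a^1/1! + a^2/2! + a^3/3! = 1.0000 + 2.9639 + 4.3922 + 4.3393 = 12.6954
a^4/(4!(1-ρ)) = 77.1664/(24 × 0.259036) = 12.4124
P₀ = 1/(12.6954 + 12.4124) = 0.03983
Lq = P₀·a^4·ρ / (4!(1-ρ)²) = 0.039828 × 77.1664 × 0.74096 / (24 × 0.067100) = 1.4141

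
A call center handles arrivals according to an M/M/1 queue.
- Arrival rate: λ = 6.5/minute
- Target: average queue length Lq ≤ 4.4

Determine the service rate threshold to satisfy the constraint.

For M/M/1: Lq = λ²/(μ(μ-λ))
Need Lq ≤ 4.4, i.e. μ(μ-λ) ≥ λ²/4.4
μ² - 6.5μ - 42.25/4.4 ≥ 0  →  μ² - 6.5μ - 9.60227 ≥ 0
Quadratic formula (positive root): μ = [λ + √(λ² + 4×9.60227)]/2
Discriminant: 42.25 + 4×9.60227 = 80.6591, √80.6591 = 8.9810
μ ≥ (6.5 + 8.9810)/2 = 7.7405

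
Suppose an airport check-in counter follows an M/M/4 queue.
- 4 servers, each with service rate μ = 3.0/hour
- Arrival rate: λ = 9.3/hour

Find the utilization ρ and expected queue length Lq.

Traffic intensity: ρ = λ/(cμ) = 9.3/(4×3.0) = 0.7750
Since ρ = 0.7750 < 1, system is stable.
Offered load a = λ/μ = cρ = 9.3/3.0 = 3.1000
P₀ = [ Σₙ₌₀^3 aⁿ/n! + a^4/(4!(1-ρ)) ]⁻¹
Σ = a^0/0! + a^1/1! + a^2/2! + a^3/3! = 1.0000 + 3.1000 + 4.8050 + 4.9652 = 13.8702
a^4/(4!(1-ρ)) = 92.3521/(24 × 0.2250) = 17.1022
P₀ = 1/(13.8702 + 17.1022) = 0.03229
Lq = P₀·a^4·ρ / (4!(1-ρ)²) = 0.0322868 × 92.3521 × 0.775000 / (24 × 0.0506250) = 1.9019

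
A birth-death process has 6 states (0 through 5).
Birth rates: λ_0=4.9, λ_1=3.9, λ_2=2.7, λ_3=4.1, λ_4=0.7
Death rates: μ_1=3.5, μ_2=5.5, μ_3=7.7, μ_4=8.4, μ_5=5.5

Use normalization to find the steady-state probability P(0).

Ratios P(n)/P(0) = (λ₀···λₙ₋₁)/(μ₁···μₙ):
P(1)/P(0) = (4.9)/(3.5) = 1.4000
P(2)/P(0) = (4.9×3.9)/(3.5×5.5) = 0.99273
P(3)/P(0) = (4.9×3.9×2.7)/(3.5×5.5×7.7) = 0.34810
P(4)/P(0) = (4.9×3.9×2.7×4.1)/(3.5×5.5×7.7×8.4) = 0.16991
P(5)/P(0) = (4.9×3.9×2.7×4.1×0.7)/(3.5×5.5×7.7×8.4×5.5) = 0.021624

Normalization: ∑ P(n) = 1
P(0) × (1.0000 + 1.4000 + 0.99273 + 0.34810 + 0.16991 + 0.021624) = 1
P(0) × 3.9324 = 1
P(0) = 1/3.9324 = 0.2543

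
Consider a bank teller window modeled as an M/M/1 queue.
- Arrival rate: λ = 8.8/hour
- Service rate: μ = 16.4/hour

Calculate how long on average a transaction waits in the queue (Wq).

First, compute utilization: ρ = λ/μ = 8.8/16.4 = 0.5366
For M/M/1: Wq = λ/(μ(μ-λ))
Wq = 8.8/(16.4 × (16.4-8.8))
Wq = 8.8/(16.4 × 7.60)
Wq = 0.07060 hours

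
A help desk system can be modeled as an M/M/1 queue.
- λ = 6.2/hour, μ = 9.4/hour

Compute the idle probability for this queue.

ρ = λ/μ = 6.2/9.4 = 0.6596
P(0) = 1 - ρ = 1 - 0.6596 = 0.3404
The server is idle 34.04% of the time.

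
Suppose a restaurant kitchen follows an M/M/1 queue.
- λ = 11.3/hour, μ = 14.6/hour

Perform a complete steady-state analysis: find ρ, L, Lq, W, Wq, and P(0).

Step 1: ρ = λ/μ = 11.3/14.6 = 0.7740
Step 2: L = λ/(μ-λ) = 11.3/3.30 = 3.4242
Step 3: Lq = λ²/(μ(μ-λ)) = 127.69/(14.6×3.30) = 2.6503
Step 4: W = 1/(μ-λ) = 1/3.30 = 0.30303
Step 5: Wq = λ/(μ(μ-λ)) = 11.3/(14.6×3.30) = 0.2345
Step 6: P(0) = 1-ρ = 0.2260
Verify: L = λW = 11.3×0.30303 = 3.4242 ✔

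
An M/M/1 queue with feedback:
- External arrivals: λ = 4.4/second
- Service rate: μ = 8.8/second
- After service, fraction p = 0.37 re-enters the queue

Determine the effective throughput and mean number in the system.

Effective arrival rate: λ_eff = λ/(1-p) = 4.4/(1-0.37) = 4.4/0.63 = 6.98413
ρ = λ_eff/μ = 6.98413/8.8 = 0.793651
L = ρ/(1-ρ) = 0.793651/(1-0.793651) = 3.8462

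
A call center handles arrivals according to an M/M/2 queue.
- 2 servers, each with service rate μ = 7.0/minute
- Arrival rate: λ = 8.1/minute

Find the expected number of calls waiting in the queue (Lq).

Traffic intensity: ρ = λ/(cμ) = 8.1/(2×7.0) = 0.5786
Since ρ = 0.5786 < 1, system is stable.
Offered load a = λ/μ = cρ = 8.1/7.0 = 1.1571
P₀ = [ Σₙ₌₀^1 aⁿ/n! + a^2/(2!(1-ρ)) ]⁻¹
Σ = a^0/0! + a^1/1! = 1.0000 + 1.1571 = 2.1571
a^2/(2!(1-ρ)) = 1.3390/(2 × 0.42143) = 1.5886
P₀ = 1/(2.1571 + 1.5886) = 0.2670
Lq = P₀·a^2·ρ / (2!(1-ρ)²) = 0.26697 × 1.3390 × 0.57857 / (2 × 0.17760) = 0.5823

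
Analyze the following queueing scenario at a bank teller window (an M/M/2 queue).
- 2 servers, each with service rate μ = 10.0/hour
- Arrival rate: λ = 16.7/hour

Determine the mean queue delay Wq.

Traffic intensity: ρ = λ/(cμ) = 16.7/(2×10.0) = 0.8350
Since ρ = 0.8350 < 1, system is stable.
Offered load a = λ/μ = cρ = 16.7/10.0 = 1.6700
P₀ = [ Σₙ₌₀^1 aⁿ/n! + a^2/(2!(1-ρ)) ]⁻¹
Σ = a^0/0! + a^1/1! = 1.0000 + 1.6700 = 2.6700
a^2/(2!(1-ρ)) = 2.7889/(2 × 0.1650) = 8.4512
P₀ = 1/(2.6700 + 8.4512) = 0.08992
Lq = P₀·a^2·ρ / (2!(1-ρ)²) = 0.089918 × 2.7889 × 0.83500 / (2 × 0.027225) = 3.8456
Wq = Lq/λ = 3.8456/16.7 = 0.2303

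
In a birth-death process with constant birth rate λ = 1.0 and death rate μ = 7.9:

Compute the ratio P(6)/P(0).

For constant rates: P(n)/P(0) = (λ/μ)^n
P(6)/P(0) = (1.0/7.9)^6 = 0.126582^6 = 0.000004114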